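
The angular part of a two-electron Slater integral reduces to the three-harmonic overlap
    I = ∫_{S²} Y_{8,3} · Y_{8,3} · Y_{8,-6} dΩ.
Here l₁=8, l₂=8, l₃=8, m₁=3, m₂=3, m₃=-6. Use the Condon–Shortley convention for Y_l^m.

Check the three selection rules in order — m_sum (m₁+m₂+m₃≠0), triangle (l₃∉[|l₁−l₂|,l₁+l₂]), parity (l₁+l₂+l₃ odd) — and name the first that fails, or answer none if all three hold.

none

azimuthal sum: 3 + 3 − 6 = 0  ✓
0 ≤ 8 ≤ 16 (triangle on l)  ✓
L = 8 + 8 + 8 = 24 (even)  ✓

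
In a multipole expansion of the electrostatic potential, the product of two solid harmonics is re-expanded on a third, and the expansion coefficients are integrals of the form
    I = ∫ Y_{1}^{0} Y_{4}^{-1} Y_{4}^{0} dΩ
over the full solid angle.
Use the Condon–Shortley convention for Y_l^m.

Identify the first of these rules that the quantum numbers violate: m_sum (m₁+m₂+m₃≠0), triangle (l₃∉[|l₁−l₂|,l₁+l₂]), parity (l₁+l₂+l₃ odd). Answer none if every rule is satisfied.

m_sum

azimuthal sum: 0 − 1 + 0 = -1  ✗
3 ≤ 4 ≤ 5 (triangle on l)
L = 1 + 4 + 4 = 9 (odd)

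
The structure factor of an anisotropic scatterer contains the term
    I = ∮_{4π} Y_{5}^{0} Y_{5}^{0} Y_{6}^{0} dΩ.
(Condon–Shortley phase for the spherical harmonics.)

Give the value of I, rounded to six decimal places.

0.122728

m-sum 0 ✓  L=16 even ✓  0≤6≤10 ✓
Π(2lᵢ+1) = 11×11×13 = 1573
triangle coeff Δ(5,5,6) = 1/28588560
Σ_t [0,4]: t=0:+1/345600 t=1:−1/13824 t=2:+1/5184 t=3:−1/13824 t=4:+1/345600 = 7/129600
(3j)²=80/7293 [(5 5 6; 0 0 0)], sign=+1
(m-triple is (0,0,0) — same symbol as above.)
⇒ 4πI² = 6400/33813
I = (+1)√(6400/33813/(4π)) = 0.12272787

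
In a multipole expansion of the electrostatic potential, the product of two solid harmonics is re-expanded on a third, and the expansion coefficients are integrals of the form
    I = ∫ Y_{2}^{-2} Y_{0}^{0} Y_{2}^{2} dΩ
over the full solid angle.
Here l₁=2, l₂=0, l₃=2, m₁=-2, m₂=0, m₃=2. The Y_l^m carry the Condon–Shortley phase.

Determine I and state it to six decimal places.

Rules hold: Σm=0, L=4 even, 2≤2≤2.
N = 5·1·5 = 25
Δ = 0!·4!·0!/5! = 1/5
Racah Σ t=0..0: t=0:+1/4 = 1/4
⇒ 3j(2 0 2; 0 0 0)² = 1/5, sgn +1
Racah Σ t=0..0: t=0:+1/24 = 1/24
⇒ 3j(2 0 2; -2 0 2)² = 1/5, sgn +1
4πI² = N·(3j₀)²·(3jₘ)² = 1/1
I = +1·√(1/4π) = 0.28209479

0.282095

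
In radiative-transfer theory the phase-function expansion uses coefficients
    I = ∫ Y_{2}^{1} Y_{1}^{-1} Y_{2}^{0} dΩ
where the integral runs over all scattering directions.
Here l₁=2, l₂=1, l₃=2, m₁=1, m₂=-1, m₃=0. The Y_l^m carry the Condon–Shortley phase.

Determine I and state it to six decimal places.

0.000000

Σlᵢ=5 odd — θ-integrand is odd under cosθ→−cosθ; I=0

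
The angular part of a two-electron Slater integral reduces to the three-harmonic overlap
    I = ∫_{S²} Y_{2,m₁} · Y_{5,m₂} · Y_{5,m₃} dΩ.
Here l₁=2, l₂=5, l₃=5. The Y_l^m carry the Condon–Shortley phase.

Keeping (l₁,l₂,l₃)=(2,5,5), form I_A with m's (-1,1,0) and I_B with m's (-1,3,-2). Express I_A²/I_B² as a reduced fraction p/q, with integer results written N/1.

1/20

Same 2,5,5: normalisation and zero-m 3j drop out of the ratio.
A: Δ: 2! 2! 8! / 13! → 1/38610; sum: t=1:−1/1440 t=2:+1/1152 = 1/5760; 3j²(2 5 5; -1 1 0) = Δ·Π!·Σ² = 1/858  (sign -1)
B: Δ: 2! 2! 8! / 13! → 1/38610; sum: t=1:−1/10080 t=2:+1/2880 = 1/4032; 3j²(2 5 5; -1 3 -2) = Δ·Π!·Σ² = 10/429  (sign -1)
I_A²/I_B² = (1/858)/(10/429) = 1/20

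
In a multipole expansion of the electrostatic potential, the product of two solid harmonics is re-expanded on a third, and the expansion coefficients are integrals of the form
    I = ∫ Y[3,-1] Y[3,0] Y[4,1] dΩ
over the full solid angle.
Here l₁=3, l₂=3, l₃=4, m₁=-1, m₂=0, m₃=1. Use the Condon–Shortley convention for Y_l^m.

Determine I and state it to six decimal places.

-0.099323

Checks pass: Σm=0; 10 even; l₃=4∈[0,6].
(2·3+1)(2·3+1)(2·4+1) = 441
Δ: 2! 4! 4! / 11! → 1/34650
sum: t=0:+1/72 t=1:−1/16 t=2:+1/72 = -5/144
3j²(3 3 4; 0 0 0) = Δ·Π!·Σ² = 2/77  (sign -1)
sum: t=0:+1/288 t=1:−1/24 t=2:+1/48 = -5/288
3j²(3 3 4; -1 0 1) = Δ·Π!·Σ² = 5/462  (sign +1)
combine: 4πI² = 441·2/77·5/462 = 15/121
take √, sign -1: I = -0.09932258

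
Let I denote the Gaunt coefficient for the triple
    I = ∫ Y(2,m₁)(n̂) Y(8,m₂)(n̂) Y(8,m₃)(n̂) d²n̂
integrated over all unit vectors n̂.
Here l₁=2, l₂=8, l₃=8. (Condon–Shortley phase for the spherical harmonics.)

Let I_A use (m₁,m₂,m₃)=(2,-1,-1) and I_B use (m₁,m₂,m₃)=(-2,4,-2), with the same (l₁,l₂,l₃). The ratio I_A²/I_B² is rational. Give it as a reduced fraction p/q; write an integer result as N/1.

72/55

l's match ⇒ only the (l;m) 3-j factors differ between A and B.
A: triangle coeff Δ(2,8,8) = 1/348840; Σ_t [0,0]: t=0:+1/101606400 = 1/101606400; (3j)²=36/1615 [(2 8 8; 2 -1 -1)], sign=-1
B: triangle coeff Δ(2,8,8) = 1/348840; Σ_t [2,2]: t=2:+1/348364800 = 1/348364800; (3j)²=11/646 [(2 8 8; -2 4 -2)], sign=+1
I_A²/I_B² = (36/1615)/(11/646) = 72/55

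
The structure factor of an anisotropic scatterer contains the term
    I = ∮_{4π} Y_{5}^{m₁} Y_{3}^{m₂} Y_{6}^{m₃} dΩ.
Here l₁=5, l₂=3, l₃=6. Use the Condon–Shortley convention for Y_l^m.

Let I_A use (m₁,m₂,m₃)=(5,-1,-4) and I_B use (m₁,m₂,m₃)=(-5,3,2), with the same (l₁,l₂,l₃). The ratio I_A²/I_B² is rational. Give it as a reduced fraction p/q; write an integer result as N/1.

18/1

Same 5,3,6: normalisation and zero-m 3j drop out of the ratio.
A: Δ: 2! 8! 4! / 15! → 1/675675; sum: t=0:+1/322560 = 1/322560; 3j²(5 3 6; 5 -1 -4) = Δ·Π!·Σ² = 18/1001  (sign +1)
B: Δ: 2! 8! 4! / 15! → 1/675675; sum: t=2:+1/1935360 = 1/1935360; 3j²(5 3 6; -5 3 2) = Δ·Π!·Σ² = 1/1001  (sign +1)
I_A²/I_B² = (18/1001)/(1/1001) = 18/1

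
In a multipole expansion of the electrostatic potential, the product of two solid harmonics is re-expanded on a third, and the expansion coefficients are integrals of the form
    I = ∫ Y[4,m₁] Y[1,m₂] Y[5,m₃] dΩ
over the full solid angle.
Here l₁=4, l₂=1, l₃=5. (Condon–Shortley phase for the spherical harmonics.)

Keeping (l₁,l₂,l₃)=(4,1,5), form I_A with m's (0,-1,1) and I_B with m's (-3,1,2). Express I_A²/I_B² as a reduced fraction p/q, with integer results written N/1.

Same 4,1,5: normalisation and zero-m 3j drop out of the ratio.
A: Δ: 0! 8! 2! / 11! → 1/495; sum: t=0:+1/1152 = 1/1152; 3j²(4 1 5; 0 -1 1) = Δ·Π!·Σ² = 1/33  (sign +1)
B: Δ: 0! 8! 2! / 11! → 1/495; sum: t=0:+1/10080 = 1/10080; 3j²(4 1 5; -3 1 2) = Δ·Π!·Σ² = 1/165  (sign -1)
I_A²/I_B² = (1/33)/(1/165) = 5/1

5/1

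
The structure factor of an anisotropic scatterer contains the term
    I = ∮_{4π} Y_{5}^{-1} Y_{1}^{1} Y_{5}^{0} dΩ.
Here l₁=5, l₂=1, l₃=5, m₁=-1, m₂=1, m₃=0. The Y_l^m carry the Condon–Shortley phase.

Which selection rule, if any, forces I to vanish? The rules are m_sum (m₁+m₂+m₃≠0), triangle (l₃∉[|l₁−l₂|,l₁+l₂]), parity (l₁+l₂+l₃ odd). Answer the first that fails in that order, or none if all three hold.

parity

azimuthal sum: -1 + 1 + 0 = 0  ✓
4 ≤ 5 ≤ 6 (triangle on l)  ✓
L = 5 + 1 + 5 = 11 (odd)  ✗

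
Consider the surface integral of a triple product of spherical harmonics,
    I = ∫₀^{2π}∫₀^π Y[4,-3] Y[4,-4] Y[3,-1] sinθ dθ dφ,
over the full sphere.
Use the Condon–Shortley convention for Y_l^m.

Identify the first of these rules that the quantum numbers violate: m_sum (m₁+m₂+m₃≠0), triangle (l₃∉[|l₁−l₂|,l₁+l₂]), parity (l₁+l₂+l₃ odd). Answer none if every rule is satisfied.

m_sum

m₁+m₂+m₃ = -3 − 4 − 1 = -8  ✗
triangle: |4−4|=0 ≤ l₃=3 ≤ 4+4=8
parity: l₁+l₂+l₃ = 11 is odd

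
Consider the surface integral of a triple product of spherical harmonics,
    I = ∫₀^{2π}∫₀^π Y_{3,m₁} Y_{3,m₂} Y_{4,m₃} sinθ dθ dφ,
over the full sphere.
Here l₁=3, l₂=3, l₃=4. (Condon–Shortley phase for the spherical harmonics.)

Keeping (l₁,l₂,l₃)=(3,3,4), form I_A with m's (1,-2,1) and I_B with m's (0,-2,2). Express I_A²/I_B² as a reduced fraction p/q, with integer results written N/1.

Same 3,3,4: normalisation and zero-m 3j drop out of the ratio.
A: Δ: 2! 4! 4! / 11! → 1/34650; sum: t=0:+1/48 t=1:−1/144 = 1/72; 3j²(3 3 4; 1 -2 1) = Δ·Π!·Σ² = 16/693  (sign -1)
B: Δ: 2! 4! 4! / 11! → 1/34650; sum: t=0:+1/72 t=1:−1/96 = 1/288; 3j²(3 3 4; 0 -2 2) = Δ·Π!·Σ² = 1/462  (sign +1)
I_A²/I_B² = (16/693)/(1/462) = 32/3

32/3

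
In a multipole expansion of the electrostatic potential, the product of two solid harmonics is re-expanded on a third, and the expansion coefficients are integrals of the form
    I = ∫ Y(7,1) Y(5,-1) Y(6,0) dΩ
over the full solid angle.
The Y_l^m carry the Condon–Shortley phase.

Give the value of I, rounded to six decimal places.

Checks pass: Σm=0; 18 even; l₃=6∈[2,12].
(2·7+1)(2·5+1)(2·6+1) = 2145
Δ: 6! 8! 4! / 19! → 1/174594420
sum: t=1:−1/4147200 t=2:+1/207360 t=3:−1/82944 t=4:+1/207360 t=5:−1/4147200 = -1/345600
3j²(7 5 6; 0 0 0) = Δ·Π!·Σ² = 420/46189  (sign -1)
sum: t=0:+1/24883200 t=1:−1/518400 t=2:+1/110592 t=3:−1/155520 t=4:+1/1658880 = 11/8294400
3j²(7 5 6; 1 -1 0) = Δ·Π!·Σ² = 11/4199  (sign +1)
combine: 4πI² = 2145·420/46189·11/4199 = 69300/1356277
take √, sign -1: I = -0.06376575

-0.063766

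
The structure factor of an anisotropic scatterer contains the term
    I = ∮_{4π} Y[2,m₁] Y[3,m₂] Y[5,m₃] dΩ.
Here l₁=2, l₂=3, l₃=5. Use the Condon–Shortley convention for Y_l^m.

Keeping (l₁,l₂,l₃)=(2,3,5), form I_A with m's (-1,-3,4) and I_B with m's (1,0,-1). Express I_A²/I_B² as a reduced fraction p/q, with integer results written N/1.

21/20

Shared (l₁,l₂,l₃)=(2,3,5): N and (l;000)² cancel in I_A²/I_B².
A: Δ = 0!·4!·6!/11! = 1/2310; Racah Σ t=0..0: t=0:+1/4320 = 1/4320; ⇒ 3j(2 3 5; -1 -3 4)² = 2/55, sgn -1
B: Δ = 0!·4!·6!/11! = 1/2310; Racah Σ t=0..0: t=0:+1/216 = 1/216; ⇒ 3j(2 3 5; 1 0 -1)² = 8/231, sgn +1
I_A²/I_B² = (2/55)/(8/231) = 21/20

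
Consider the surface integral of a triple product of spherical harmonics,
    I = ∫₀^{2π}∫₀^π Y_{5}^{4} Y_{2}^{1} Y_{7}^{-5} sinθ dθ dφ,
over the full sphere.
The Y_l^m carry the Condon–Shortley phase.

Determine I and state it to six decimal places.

Checks pass: Σm=0; 14 even; l₃=7∈[3,7].
(2·5+1)(2·2+1)(2·7+1) = 825
Δ: 0! 10! 4! / 15! → 1/15015
sum: t=0:+1/57600 = 1/57600
3j²(5 2 7; 0 0 0) = Δ·Π!·Σ² = 21/715  (sign -1)
sum: t=0:+1/2177280 = 1/2177280
3j²(5 2 7; 4 1 -5) = Δ·Π!·Σ² = 8/273  (sign +1)
combine: 4πI² = 825·21/715·8/273 = 120/169
take √, sign -1: I = -0.23770720

-0.237707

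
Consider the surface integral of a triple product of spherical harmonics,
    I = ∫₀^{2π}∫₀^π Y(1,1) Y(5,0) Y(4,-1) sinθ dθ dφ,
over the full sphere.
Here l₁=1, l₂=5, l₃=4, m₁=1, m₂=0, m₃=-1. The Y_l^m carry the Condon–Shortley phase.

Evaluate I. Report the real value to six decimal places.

Checks pass: Σm=0; 10 even; l₃=4∈[4,6].
(2·1+1)(2·5+1)(2·4+1) = 297
Δ: 2! 0! 8! / 11! → 1/495
sum: t=1:−1/576 = -1/576
3j²(1 5 4; 0 0 0) = Δ·Π!·Σ² = 5/99  (sign -1)
sum: t=0:+1/1440 = 1/1440
3j²(1 5 4; 1 0 -1) = Δ·Π!·Σ² = 2/99  (sign -1)
combine: 4πI² = 297·5/99·2/99 = 10/33
take √, sign +1: I = 0.15528807

0.155288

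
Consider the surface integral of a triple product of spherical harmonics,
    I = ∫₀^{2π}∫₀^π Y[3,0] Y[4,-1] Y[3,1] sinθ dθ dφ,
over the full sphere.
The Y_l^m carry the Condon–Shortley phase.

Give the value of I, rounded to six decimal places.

Checks pass: Σm=0; 10 even; l₃=3∈[1,7].
(2·3+1)(2·4+1)(2·3+1) = 441
Δ: 4! 2! 4! / 11! → 1/34650
sum: t=1:−1/72 t=2:+1/16 t=3:−1/72 = 5/144
3j²(3 4 3; 0 0 0) = Δ·Π!·Σ² = 2/77  (sign -1)
sum: t=1:−1/48 t=2:+1/24 t=3:−1/288 = 5/288
3j²(3 4 3; 0 -1 1) = Δ·Π!·Σ² = 5/462  (sign +1)
combine: 4πI² = 441·2/77·5/462 = 15/121
take √, sign -1: I = -0.09932258

-0.099323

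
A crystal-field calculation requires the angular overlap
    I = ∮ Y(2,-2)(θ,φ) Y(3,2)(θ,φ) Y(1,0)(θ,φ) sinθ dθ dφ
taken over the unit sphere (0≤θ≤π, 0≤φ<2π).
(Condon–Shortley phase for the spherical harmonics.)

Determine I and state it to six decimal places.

0.184674

m-sum 0 ✓  L=6 even ✓  1≤1≤5 ✓
Π(2lᵢ+1) = 5×7×3 = 105
triangle coeff Δ(2,3,1) = 1/105
Σ_t [2,2]: t=2:+1/4 = 1/4
(3j)²=3/35 [(2 3 1; 0 0 0)], sign=-1
Σ_t [4,4]: t=4:+1/24 = 1/24
(3j)²=1/21 [(2 3 1; -2 2 0)], sign=-1
⇒ 4πI² = 3/7
I = (+1)√(3/7/(4π)) = 0.18467439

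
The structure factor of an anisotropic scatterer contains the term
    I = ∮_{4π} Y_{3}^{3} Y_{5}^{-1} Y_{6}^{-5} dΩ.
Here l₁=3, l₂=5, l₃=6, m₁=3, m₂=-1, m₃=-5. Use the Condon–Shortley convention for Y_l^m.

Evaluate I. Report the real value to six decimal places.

0.000000

m-sum = 3 − 1 − 5 = -3 ≠ 0 ⇒ I = 0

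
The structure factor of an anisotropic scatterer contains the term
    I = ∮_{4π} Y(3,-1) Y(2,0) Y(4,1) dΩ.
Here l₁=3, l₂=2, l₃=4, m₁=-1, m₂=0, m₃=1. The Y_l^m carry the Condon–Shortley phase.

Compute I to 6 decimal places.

0.000000

L=9 odd ⇒ parity kills the (l;000) factor ⇒ I = 0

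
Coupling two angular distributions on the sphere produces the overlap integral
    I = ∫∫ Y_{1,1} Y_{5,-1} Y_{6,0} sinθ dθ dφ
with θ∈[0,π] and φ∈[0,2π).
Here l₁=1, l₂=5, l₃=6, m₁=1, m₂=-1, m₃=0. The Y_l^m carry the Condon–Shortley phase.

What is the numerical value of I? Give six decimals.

0.158246

m-sum 0 ✓  L=12 even ✓  4≤6≤6 ✓
Π(2lᵢ+1) = 3×11×13 = 429
triangle coeff Δ(1,5,6) = 1/858
Σ_t [0,0]: t=0:+1/14400 = 1/14400
(3j)²=6/143 [(1 5 6; 0 0 0)], sign=+1
Σ_t [0,0]: t=0:+1/34560 = 1/34560
(3j)²=5/286 [(1 5 6; 1 -1 0)], sign=+1
⇒ 4πI² = 45/143
I = (+1)√(45/143/(4π)) = 0.15824621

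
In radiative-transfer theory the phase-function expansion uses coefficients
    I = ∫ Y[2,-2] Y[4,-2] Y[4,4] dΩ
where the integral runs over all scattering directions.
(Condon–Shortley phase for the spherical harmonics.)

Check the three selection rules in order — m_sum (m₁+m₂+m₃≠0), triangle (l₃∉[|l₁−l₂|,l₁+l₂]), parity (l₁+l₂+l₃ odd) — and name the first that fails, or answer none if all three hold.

none

m₁+m₂+m₃ = -2 − 2 + 4 = 0  ✓
triangle: |2−4|=2 ≤ l₃=4 ≤ 2+4=6  ✓
parity: l₁+l₂+l₃ = 10 is even  ✓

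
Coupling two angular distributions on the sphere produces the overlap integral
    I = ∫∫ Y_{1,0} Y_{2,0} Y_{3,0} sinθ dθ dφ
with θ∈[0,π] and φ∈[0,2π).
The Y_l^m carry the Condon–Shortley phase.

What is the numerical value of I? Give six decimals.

Checks pass: Σm=0; 6 even; l₃=3∈[1,3].
(2·1+1)(2·2+1)(2·3+1) = 105
Δ: 0! 2! 4! / 7! → 1/105
sum: t=0:+1/4 = 1/4
3j²(1 2 3; 0 0 0) = Δ·Π!·Σ² = 3/35  (sign -1)
(m-triple is (0,0,0) — same symbol as above.)
combine: 4πI² = 105·3/35·3/35 = 27/35
take √, sign +1: I = 0.24776670

0.247767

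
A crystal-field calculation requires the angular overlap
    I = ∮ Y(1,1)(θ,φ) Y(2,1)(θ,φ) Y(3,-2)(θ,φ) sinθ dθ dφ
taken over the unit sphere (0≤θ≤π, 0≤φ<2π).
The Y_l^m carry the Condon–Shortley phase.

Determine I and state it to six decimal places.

0.261169

Checks pass: Σm=0; 6 even; l₃=3∈[1,3].
(2·1+1)(2·2+1)(2·3+1) = 105
Δ: 0! 2! 4! / 7! → 1/105
sum: t=0:+1/4 = 1/4
3j²(1 2 3; 0 0 0) = Δ·Π!·Σ² = 3/35  (sign -1)
sum: t=0:+1/12 = 1/12
3j²(1 2 3; 1 1 -2) = Δ·Π!·Σ² = 2/21  (sign -1)
combine: 4πI² = 105·3/35·2/21 = 6/7
take √, sign +1: I = 0.26116903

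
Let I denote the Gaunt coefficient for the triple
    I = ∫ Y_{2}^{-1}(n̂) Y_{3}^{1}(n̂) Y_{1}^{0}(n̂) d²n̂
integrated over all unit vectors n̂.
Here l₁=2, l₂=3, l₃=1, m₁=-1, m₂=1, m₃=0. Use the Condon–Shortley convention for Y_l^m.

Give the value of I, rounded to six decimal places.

-0.233597

Checks pass: Σm=0; 6 even; l₃=1∈[1,5].
(2·2+1)(2·3+1)(2·1+1) = 105
Δ: 4! 0! 2! / 7! → 1/105
sum: t=2:+1/4 = 1/4
3j²(2 3 1; 0 0 0) = Δ·Π!·Σ² = 3/35  (sign -1)
sum: t=3:−1/6 = -1/6
3j²(2 3 1; -1 1 0) = Δ·Π!·Σ² = 8/105  (sign +1)
combine: 4πI² = 105·3/35·8/105 = 24/35
take √, sign -1: I = -0.23359668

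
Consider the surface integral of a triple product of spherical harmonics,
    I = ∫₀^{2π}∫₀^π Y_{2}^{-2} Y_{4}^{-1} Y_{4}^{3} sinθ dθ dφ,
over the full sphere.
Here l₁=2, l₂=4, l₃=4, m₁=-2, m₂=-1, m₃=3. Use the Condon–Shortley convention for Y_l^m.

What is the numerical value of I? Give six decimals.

m-sum 0 ✓  L=10 even ✓  2≤4≤6 ✓
Π(2lᵢ+1) = 5×9×9 = 405
triangle coeff Δ(2,4,4) = 1/13860
Σ_t [0,2]: t=0:+1/192 t=1:−1/36 t=2:+1/192 = -5/288
(3j)²=20/693 [(2 4 4; 0 0 0)], sign=-1
Σ_t [2,2]: t=2:+1/480 = 1/480
(3j)²=3/110 [(2 4 4; -2 -1 3)], sign=-1
⇒ 4πI² = 270/847
I = (+1)√(270/847/(4π)) = 0.15927046

0.159270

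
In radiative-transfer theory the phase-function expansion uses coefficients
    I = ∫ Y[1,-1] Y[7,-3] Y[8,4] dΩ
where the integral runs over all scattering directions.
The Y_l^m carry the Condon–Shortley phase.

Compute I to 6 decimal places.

Checks pass: Σm=0; 16 even; l₃=8∈[6,8].
(2·1+1)(2·7+1)(2·8+1) = 765
Δ: 0! 2! 14! / 17! → 1/2040
sum: t=0:+1/25401600 = 1/25401600
3j²(1 7 8; 0 0 0) = Δ·Π!·Σ² = 8/255  (sign +1)
sum: t=0:+1/174182400 = 1/174182400
3j²(1 7 8; -1 -3 4) = Δ·Π!·Σ² = 11/340  (sign +1)
combine: 4πI² = 765·8/255·11/340 = 66/85
take √, sign +1: I = 0.24857507

0.248575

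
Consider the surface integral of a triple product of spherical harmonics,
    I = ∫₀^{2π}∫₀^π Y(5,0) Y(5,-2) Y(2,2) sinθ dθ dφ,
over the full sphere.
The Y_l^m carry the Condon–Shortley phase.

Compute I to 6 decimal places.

-0.191372

m-sum 0 ✓  L=12 even ✓  0≤2≤10 ✓
Π(2lᵢ+1) = 11×11×5 = 605
triangle coeff Δ(5,5,2) = 1/38610
Σ_t [3,5]: t=3:−1/2880 t=4:+1/576 t=5:−1/2880 = 1/960
(3j)²=10/429 [(5 5 2; 0 0 0)], sign=+1
Σ_t [3,3]: t=3:−1/2880 = -1/2880
(3j)²=14/429 [(5 5 2; 0 -2 2)], sign=-1
⇒ 4πI² = 700/1521
I = (-1)√(700/1521/(4π)) = -0.19137248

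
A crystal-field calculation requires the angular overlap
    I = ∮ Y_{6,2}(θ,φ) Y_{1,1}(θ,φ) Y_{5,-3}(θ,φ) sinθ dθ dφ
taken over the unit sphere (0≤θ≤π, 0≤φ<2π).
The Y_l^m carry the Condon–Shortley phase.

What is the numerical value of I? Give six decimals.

Checks pass: Σm=0; 12 even; l₃=5∈[5,7].
(2·6+1)(2·1+1)(2·5+1) = 429
Δ: 2! 10! 0! / 13! → 1/858
sum: t=1:−1/14400 = -1/14400
3j²(6 1 5; 0 0 0) = Δ·Π!·Σ² = 6/143  (sign +1)
sum: t=2:+1/161280 = 1/161280
3j²(6 1 5; 2 1 -3) = Δ·Π!·Σ² = 1/143  (sign +1)
combine: 4πI² = 429·6/143·1/143 = 18/143
take √, sign +1: I = 0.10008369

0.100084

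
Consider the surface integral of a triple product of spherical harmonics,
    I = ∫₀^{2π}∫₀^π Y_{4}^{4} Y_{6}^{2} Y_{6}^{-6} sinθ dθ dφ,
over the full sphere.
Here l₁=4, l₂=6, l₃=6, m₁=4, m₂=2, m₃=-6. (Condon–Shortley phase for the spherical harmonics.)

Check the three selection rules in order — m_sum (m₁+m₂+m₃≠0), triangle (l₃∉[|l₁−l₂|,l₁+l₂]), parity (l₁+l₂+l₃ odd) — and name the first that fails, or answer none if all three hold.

Σmᵢ = 0  ✓
l₃∈[|l₁−l₂|,l₁+l₂]=[2,10], have l₃=6  ✓
Σlᵢ = 16 ⇒ even  ✓

none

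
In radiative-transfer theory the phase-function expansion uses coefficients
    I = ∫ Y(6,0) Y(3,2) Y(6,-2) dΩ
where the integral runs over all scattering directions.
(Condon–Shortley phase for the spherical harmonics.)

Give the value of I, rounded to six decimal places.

0.000000

Σlᵢ=15 odd — θ-integrand is odd under cosθ→−cosθ; I=0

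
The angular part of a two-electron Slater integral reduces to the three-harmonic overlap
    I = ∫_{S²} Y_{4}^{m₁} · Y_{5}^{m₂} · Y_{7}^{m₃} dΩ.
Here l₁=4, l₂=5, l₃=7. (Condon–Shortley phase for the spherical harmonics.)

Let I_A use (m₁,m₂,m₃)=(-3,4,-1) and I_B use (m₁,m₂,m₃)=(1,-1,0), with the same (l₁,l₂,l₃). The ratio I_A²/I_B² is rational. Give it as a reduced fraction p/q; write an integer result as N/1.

l's match ⇒ only the (l;m) 3-j factors differ between A and B.
A: triangle coeff Δ(4,5,7) = 1/6126120; Σ_t [1,2]: t=1:−1/29030400 t=2:+1/1209600 = 23/29030400; (3j)²=529/97240 [(4 5 7; -3 4 -1)], sign=+1
B: triangle coeff Δ(4,5,7) = 1/6126120; Σ_t [0,2]: t=0:+1/41472 t=1:−1/34560 t=2:+1/345600 = -1/518400; (3j)²=7/36465 [(4 5 7; 1 -1 0)], sign=+1
I_A²/I_B² = (529/97240)/(7/36465) = 1587/56

1587/56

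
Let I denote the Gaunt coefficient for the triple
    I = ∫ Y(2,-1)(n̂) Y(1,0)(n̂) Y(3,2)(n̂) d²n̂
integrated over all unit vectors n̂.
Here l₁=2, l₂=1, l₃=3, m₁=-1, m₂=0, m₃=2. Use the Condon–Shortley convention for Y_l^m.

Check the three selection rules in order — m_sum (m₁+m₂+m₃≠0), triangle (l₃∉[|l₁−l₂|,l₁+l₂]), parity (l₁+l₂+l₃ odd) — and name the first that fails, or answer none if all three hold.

Σmᵢ = 1  ✗
l₃∈[|l₁−l₂|,l₁+l₂]=[1,3], have l₃=3
Σlᵢ = 6 ⇒ even

m_sum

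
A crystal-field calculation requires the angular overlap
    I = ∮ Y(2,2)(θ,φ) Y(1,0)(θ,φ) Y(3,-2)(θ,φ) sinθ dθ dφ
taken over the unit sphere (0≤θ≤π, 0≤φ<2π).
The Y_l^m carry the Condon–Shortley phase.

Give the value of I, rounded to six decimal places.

0.184674

Rules hold: Σm=0, L=6 even, 1≤3≤3.
N = 5·3·7 = 105
Δ = 0!·4!·2!/7! = 1/105
Racah Σ t=0..0: t=0:+1/4 = 1/4
⇒ 3j(2 1 3; 0 0 0)² = 3/35, sgn -1
Racah Σ t=0..0: t=0:+1/24 = 1/24
⇒ 3j(2 1 3; 2 0 -2)² = 1/21, sgn -1
4πI² = N·(3j₀)²·(3jₘ)² = 3/7
I = +1·√(0.428571/4π) = 0.18467439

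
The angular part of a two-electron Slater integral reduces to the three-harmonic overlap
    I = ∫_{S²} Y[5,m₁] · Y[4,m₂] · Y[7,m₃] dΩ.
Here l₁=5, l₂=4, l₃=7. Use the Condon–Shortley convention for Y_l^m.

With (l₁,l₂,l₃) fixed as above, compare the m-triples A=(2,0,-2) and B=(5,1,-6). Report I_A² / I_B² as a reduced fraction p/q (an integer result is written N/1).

Same 5,4,7: normalisation and zero-m 3j drop out of the ratio.
A: Δ: 2! 8! 6! / 17! → 1/6126120; sum: t=0:+1/69120 t=1:−1/51840 t=2:+1/483840 = -1/362880; 3j²(5 4 7; 2 0 -2) = Δ·Π!·Σ² = 16/17017  (sign +1)
B: Δ: 2! 8! 6! / 17! → 1/6126120; sum: t=0:+1/9676800 = 1/9676800; 3j²(5 4 7; 5 1 -6) = Δ·Π!·Σ² = 27/952  (sign -1)
I_A²/I_B² = (16/17017)/(27/952) = 128/3861

128/3861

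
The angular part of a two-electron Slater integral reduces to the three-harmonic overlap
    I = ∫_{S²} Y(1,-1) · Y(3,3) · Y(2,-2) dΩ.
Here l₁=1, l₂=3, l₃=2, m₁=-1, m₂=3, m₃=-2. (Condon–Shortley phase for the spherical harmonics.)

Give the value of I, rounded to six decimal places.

Rules hold: Σm=0, L=6 even, 2≤2≤4.
N = 3·7·5 = 105
Δ = 2!·0!·4!/7! = 1/105
Racah Σ t=1..1: t=1:−1/4 = -1/4
⇒ 3j(1 3 2; 0 0 0)² = 3/35, sgn -1
Racah Σ t=2..2: t=2:+1/48 = 1/48
⇒ 3j(1 3 2; -1 3 -2)² = 1/7, sgn +1
4πI² = N·(3j₀)²·(3jₘ)² = 9/7
I = -1·√(1.28571/4π) = -0.31986543

-0.319865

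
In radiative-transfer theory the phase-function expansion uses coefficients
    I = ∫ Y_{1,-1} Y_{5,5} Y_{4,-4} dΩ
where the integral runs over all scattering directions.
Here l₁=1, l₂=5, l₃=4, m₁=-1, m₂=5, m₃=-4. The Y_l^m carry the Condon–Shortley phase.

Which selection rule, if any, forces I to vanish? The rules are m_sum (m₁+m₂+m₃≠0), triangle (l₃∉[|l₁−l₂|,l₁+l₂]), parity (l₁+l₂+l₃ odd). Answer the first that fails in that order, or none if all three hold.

none

Σmᵢ = 0  ✓
l₃∈[|l₁−l₂|,l₁+l₂]=[4,6], have l₃=4  ✓
Σlᵢ = 10 ⇒ even  ✓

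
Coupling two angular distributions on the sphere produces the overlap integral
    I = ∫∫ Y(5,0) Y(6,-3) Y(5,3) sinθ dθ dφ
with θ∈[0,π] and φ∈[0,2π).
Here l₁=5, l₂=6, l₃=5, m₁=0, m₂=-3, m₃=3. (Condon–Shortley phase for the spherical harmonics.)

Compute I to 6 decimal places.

Rules hold: Σm=0, L=16 even, 1≤5≤11.
N = 11·13·11 = 1573
Δ = 6!·4!·6!/17! = 1/28588560
Racah Σ t=1..5: t=1:−1/345600 t=2:+1/13824 t=3:−1/5184 t=4:+1/13824 t=5:−1/345600 = -7/129600
⇒ 3j(5 6 5; 0 0 0)² = 80/7293, sgn +1
Racah Σ t=1..3: t=1:−1/138240 t=2:+1/34560 t=3:−1/103680 = 1/82944
⇒ 3j(5 6 5; 0 -3 3)² = 125/9724, sgn +1
4πI² = N·(3j₀)²·(3jₘ)² = 2500/11271
I = +1·√(0.221808/4π) = 0.13285682

0.132857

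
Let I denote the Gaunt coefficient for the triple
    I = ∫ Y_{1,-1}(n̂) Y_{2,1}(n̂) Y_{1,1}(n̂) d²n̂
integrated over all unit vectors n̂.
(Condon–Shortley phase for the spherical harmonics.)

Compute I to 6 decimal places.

0.000000

Σmᵢ = 1 ≠ 0, so the φ-integral vanishes; I = 0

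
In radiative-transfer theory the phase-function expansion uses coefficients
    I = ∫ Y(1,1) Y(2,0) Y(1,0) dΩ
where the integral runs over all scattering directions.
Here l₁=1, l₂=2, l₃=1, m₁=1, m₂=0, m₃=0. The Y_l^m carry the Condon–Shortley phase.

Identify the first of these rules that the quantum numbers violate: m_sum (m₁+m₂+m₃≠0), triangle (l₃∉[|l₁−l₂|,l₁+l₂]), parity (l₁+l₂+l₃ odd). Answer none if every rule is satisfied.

azimuthal sum: 1 + 0 + 0 = 1  ✗
1 ≤ 1 ≤ 3 (triangle on l)
L = 1 + 2 + 1 = 4 (even)

m_sum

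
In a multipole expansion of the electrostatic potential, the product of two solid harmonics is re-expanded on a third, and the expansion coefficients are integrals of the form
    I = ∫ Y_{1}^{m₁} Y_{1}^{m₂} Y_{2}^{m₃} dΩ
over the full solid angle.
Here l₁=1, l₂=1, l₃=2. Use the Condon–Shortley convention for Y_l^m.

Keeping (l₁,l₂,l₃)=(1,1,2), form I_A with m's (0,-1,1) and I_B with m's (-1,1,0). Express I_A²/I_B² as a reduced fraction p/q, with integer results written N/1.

3/1

Shared (l₁,l₂,l₃)=(1,1,2): N and (l;000)² cancel in I_A²/I_B².
A: Δ = 0!·2!·2!/5! = 1/30; Racah Σ t=0..0: t=0:+1/2 = 1/2; ⇒ 3j(1 1 2; 0 -1 1)² = 1/10, sgn -1
B: Δ = 0!·2!·2!/5! = 1/30; Racah Σ t=0..0: t=0:+1/4 = 1/4; ⇒ 3j(1 1 2; -1 1 0)² = 1/30, sgn +1
I_A²/I_B² = (1/10)/(1/30) = 3/1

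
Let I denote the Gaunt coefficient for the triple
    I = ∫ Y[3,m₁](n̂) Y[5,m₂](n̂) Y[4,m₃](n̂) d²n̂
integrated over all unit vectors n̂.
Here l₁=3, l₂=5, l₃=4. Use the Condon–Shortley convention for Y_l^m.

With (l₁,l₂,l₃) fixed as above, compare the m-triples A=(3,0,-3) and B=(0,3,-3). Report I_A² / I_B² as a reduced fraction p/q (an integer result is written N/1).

Same 3,5,4: normalisation and zero-m 3j drop out of the ratio.
A: Δ: 4! 2! 6! / 13! → 1/180180; sum: t=0:+1/5760 = 1/5760; 3j²(3 5 4; 3 0 -3) = Δ·Π!·Σ² = 5/572  (sign -1)
B: Δ: 4! 2! 6! / 13! → 1/180180; sum: t=2:+1/2880 t=3:−1/1440 = -1/2880; 3j²(3 5 4; 0 3 -3) = Δ·Π!·Σ² = 7/715  (sign +1)
I_A²/I_B² = (5/572)/(7/715) = 25/28

25/28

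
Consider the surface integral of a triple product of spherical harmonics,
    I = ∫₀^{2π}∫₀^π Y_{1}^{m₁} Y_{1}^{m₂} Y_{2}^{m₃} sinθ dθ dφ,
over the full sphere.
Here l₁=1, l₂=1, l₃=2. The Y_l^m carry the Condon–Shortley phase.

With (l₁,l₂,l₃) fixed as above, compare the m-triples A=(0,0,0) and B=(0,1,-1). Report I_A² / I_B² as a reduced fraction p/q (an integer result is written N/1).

4/3

Same 1,1,2: normalisation and zero-m 3j drop out of the ratio.
A: Δ: 0! 2! 2! / 5! → 1/30; sum: t=0:+1/1 = 1/1; 3j²(1 1 2; 0 0 0) = Δ·Π!·Σ² = 2/15  (sign +1)
B: Δ: 0! 2! 2! / 5! → 1/30; sum: t=0:+1/2 = 1/2; 3j²(1 1 2; 0 1 -1) = Δ·Π!·Σ² = 1/10  (sign -1)
I_A²/I_B² = (2/15)/(1/10) = 4/3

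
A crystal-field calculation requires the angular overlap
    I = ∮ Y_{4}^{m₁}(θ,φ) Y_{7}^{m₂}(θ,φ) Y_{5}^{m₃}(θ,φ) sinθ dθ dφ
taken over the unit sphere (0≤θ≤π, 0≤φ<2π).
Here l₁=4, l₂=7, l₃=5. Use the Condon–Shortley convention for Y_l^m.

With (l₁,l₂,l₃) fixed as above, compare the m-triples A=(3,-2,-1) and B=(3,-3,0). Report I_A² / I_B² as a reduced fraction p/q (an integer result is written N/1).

363/245

Same 4,7,5: normalisation and zero-m 3j drop out of the ratio.
A: Δ: 6! 2! 8! / 17! → 1/6126120; sum: t=0:+1/518400 t=1:−1/138240 = -11/2073600; 3j²(4 7 5; 3 -2 -1) = Δ·Π!·Σ² = 77/4420  (sign -1)
B: Δ: 6! 2! 8! / 17! → 1/6126120; sum: t=0:+1/414720 t=1:−1/172800 = -7/2073600; 3j²(4 7 5; 3 -3 0) = Δ·Π!·Σ² = 343/29172  (sign +1)
I_A²/I_B² = (77/4420)/(343/29172) = 363/245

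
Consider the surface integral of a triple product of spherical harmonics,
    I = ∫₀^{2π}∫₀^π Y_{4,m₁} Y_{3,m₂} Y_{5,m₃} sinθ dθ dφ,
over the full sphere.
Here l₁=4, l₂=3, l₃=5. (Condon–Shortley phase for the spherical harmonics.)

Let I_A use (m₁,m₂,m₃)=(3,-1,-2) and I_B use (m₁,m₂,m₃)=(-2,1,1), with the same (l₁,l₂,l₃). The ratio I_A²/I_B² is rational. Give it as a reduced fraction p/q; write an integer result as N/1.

4802/1849

Same 4,3,5: normalisation and zero-m 3j drop out of the ratio.
A: Δ: 2! 6! 4! / 13! → 1/180180; sum: t=0:+1/960 t=1:−1/4320 = 7/8640; 3j²(4 3 5; 3 -1 -2) = Δ·Π!·Σ² = 343/12870  (sign -1)
B: Δ: 2! 6! 4! / 13! → 1/180180; sum: t=0:+1/34560 t=1:−1/720 t=2:+1/384 = 43/34560; 3j²(4 3 5; -2 1 1) = Δ·Π!·Σ² = 1849/180180  (sign +1)
I_A²/I_B² = (343/12870)/(1849/180180) = 4802/1849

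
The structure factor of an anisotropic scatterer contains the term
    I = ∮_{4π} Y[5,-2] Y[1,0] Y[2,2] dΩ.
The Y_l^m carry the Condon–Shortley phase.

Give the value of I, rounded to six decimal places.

0.000000

l₃=2 ∉ [4,6] — triangle fails ⇒ I = 0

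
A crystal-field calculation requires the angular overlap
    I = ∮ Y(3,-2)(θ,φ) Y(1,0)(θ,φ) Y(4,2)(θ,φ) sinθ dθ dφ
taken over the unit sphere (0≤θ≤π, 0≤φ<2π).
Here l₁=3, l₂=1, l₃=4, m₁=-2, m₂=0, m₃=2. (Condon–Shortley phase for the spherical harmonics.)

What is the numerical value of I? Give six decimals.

m-sum 0 ✓  L=8 even ✓  2≤4≤4 ✓
Π(2lᵢ+1) = 7×3×9 = 189
triangle coeff Δ(3,1,4) = 1/252
Σ_t [0,0]: t=0:+1/36 = 1/36
(3j)²=4/63 [(3 1 4; 0 0 0)], sign=+1
Σ_t [0,0]: t=0:+1/120 = 1/120
(3j)²=1/21 [(3 1 4; -2 0 2)], sign=+1
⇒ 4πI² = 4/7
I = (+1)√(4/7/(4π)) = 0.21324362

0.213244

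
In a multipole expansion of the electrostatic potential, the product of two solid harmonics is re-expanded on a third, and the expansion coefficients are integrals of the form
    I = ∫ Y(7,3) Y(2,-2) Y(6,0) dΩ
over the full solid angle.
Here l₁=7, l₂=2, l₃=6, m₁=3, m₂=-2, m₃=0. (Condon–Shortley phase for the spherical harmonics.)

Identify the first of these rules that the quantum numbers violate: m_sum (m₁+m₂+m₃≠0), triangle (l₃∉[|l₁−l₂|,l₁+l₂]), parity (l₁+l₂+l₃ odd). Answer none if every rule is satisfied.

m_sum

azimuthal sum: 3 − 2 + 0 = 1  ✗
5 ≤ 6 ≤ 9 (triangle on l)
L = 7 + 2 + 6 = 15 (odd)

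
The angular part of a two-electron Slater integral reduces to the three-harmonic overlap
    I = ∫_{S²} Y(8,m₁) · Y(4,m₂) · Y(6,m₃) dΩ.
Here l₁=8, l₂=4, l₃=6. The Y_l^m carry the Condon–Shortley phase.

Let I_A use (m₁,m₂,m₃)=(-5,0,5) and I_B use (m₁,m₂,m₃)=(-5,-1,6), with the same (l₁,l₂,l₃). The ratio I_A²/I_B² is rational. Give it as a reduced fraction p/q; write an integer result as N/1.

l's match ⇒ only the (l;m) 3-j factors differ between A and B.
A: triangle coeff Δ(8,4,6) = 1/23279256; Σ_t [3,4]: t=3:−1/130636800 t=4:+1/34836480 = 11/522547200; (3j)²=1331/81396 [(8 4 6; -5 0 5)], sign=-1
B: triangle coeff Δ(8,4,6) = 1/23279256; Σ_t [3,3]: t=3:−1/261273600 = -1/261273600; (3j)²=55/6783 [(8 4 6; -5 -1 6)], sign=-1
I_A²/I_B² = (1331/81396)/(55/6783) = 121/60

121/60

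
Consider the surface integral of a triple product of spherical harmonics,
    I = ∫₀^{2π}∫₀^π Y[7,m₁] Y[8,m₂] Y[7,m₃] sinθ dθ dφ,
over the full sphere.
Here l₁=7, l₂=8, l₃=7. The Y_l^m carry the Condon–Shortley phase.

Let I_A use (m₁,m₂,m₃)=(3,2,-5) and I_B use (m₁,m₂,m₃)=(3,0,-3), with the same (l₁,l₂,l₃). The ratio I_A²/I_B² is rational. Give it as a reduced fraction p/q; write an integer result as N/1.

Same 7,8,7: normalisation and zero-m 3j drop out of the ratio.
A: Δ: 8! 6! 8! / 23! → 1/22086194130; sum: t=2:+1/2786918400 t=3:−1/435456000 t=4:+1/597196800 = -11/41803776000; 3j²(7 8 7; 3 2 -5) = Δ·Π!·Σ² = 66/96577  (sign -1)
B: Δ: 8! 6! 8! / 23! → 1/22086194130; sum: t=0:+1/78033715200 t=1:−1/914457600 t=2:+1/99532800 t=3:−1/62208000 t=4:+1/238878720 = -3421/1170505728000; 3j²(7 8 7; 3 0 -3) = Δ·Π!·Σ² = 96721/20281170  (sign -1)
I_A²/I_B² = (66/96577)/(96721/20281170) = 13860/96721

13860/96721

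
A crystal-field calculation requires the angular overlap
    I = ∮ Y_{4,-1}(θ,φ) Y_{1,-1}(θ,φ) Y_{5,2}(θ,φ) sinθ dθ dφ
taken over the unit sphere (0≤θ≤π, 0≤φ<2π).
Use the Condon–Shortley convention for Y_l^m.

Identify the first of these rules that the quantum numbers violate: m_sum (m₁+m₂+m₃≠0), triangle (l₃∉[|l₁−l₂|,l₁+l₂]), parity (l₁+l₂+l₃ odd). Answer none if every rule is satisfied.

Σmᵢ = 0  ✓
l₃∈[|l₁−l₂|,l₁+l₂]=[3,5], have l₃=5  ✓
Σlᵢ = 10 ⇒ even  ✓

none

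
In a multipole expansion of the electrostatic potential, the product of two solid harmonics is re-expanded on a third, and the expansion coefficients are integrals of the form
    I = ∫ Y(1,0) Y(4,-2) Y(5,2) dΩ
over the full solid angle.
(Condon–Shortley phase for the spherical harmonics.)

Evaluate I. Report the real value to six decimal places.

m-sum 0 ✓  L=10 even ✓  3≤5≤5 ✓
Π(2lᵢ+1) = 3×9×11 = 297
triangle coeff Δ(1,4,5) = 1/495
Σ_t [0,0]: t=0:+1/576 = 1/576
(3j)²=5/99 [(1 4 5; 0 0 0)], sign=-1
Σ_t [0,0]: t=0:+1/1440 = 1/1440
(3j)²=7/165 [(1 4 5; 0 -2 2)], sign=-1
⇒ 4πI² = 7/11
I = (+1)√(7/11/(4π)) = 0.22503380

0.225034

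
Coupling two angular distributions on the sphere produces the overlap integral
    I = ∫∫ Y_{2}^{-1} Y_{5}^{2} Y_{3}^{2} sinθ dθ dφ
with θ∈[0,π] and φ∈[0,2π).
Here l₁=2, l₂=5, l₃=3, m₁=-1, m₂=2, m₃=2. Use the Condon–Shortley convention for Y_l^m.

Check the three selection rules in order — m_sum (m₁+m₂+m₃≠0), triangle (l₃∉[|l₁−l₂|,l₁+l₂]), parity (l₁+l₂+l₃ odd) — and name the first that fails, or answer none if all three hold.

m_sum

m₁+m₂+m₃ = -1 + 2 + 2 = 3  ✗
triangle: |2−5|=3 ≤ l₃=3 ≤ 2+5=7
parity: l₁+l₂+l₃ = 10 is even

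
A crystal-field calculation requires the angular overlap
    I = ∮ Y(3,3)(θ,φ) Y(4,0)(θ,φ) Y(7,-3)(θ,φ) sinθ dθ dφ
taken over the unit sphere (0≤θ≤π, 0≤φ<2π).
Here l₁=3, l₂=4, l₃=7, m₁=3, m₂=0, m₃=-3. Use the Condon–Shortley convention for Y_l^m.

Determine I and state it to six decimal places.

m-sum 0 ✓  L=14 even ✓  1≤7≤7 ✓
Π(2lᵢ+1) = 7×9×15 = 945
triangle coeff Δ(3,4,7) = 1/45045
Σ_t [0,0]: t=0:+1/20736 = 1/20736
(3j)²=35/1287 [(3 4 7; 0 0 0)], sign=-1
Σ_t [0,0]: t=0:+1/414720 = 1/414720
(3j)²=2/429 [(3 4 7; 3 0 -3)], sign=+1
⇒ 4πI² = 2450/20449
I = (-1)√(2450/20449/(4π)) = -0.09764322

-0.097643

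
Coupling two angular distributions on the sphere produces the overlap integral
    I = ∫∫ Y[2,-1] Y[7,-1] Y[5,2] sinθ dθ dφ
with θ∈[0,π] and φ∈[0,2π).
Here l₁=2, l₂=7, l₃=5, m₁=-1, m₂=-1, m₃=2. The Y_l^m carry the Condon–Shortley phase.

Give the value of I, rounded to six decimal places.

-0.143343

Rules hold: Σm=0, L=14 even, 5≤5≤9.
N = 5·15·11 = 825
Δ = 4!·0!·10!/15! = 1/15015
Racah Σ t=2..2: t=2:+1/57600 = 1/57600
⇒ 3j(2 7 5; 0 0 0)² = 21/715, sgn -1
Racah Σ t=3..3: t=3:−1/181440 = -1/181440
⇒ 3j(2 7 5; -1 -1 2)² = 32/3003, sgn +1
4πI² = N·(3j₀)²·(3jₘ)² = 480/1859
I = -1·√(0.258203/4π) = -0.14334284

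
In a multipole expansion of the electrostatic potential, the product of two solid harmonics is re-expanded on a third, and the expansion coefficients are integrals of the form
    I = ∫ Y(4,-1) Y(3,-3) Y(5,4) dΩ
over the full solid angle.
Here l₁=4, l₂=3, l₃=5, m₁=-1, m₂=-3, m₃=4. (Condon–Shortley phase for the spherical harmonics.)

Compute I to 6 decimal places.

Checks pass: Σm=0; 12 even; l₃=5∈[1,7].
(2·4+1)(2·3+1)(2·5+1) = 693
Δ: 2! 6! 4! / 13! → 1/180180
sum: t=0:+1/576 t=1:−1/144 t=2:+1/576 = -1/288
3j²(4 3 5; 0 0 0) = Δ·Π!·Σ² = 20/1001  (sign +1)
sum: t=0:+1/5760 = 1/5760
3j²(4 3 5; -1 -3 4) = Δ·Π!·Σ² = 9/286  (sign -1)
combine: 4πI² = 693·20/1001·9/286 = 810/1859
take √, sign -1: I = -0.18620781

-0.186208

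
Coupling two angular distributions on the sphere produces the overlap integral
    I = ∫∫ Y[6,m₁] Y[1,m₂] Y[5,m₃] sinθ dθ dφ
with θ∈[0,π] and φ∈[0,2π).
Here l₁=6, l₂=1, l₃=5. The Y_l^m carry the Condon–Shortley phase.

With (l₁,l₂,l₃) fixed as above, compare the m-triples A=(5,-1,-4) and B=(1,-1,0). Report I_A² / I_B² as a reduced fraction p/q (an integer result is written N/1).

55/21

Same 6,1,5: normalisation and zero-m 3j drop out of the ratio.
A: Δ: 2! 10! 0! / 13! → 1/858; sum: t=0:+1/725760 = 1/725760; 3j²(6 1 5; 5 -1 -4) = Δ·Π!·Σ² = 5/78  (sign -1)
B: Δ: 2! 10! 0! / 13! → 1/858; sum: t=0:+1/28800 = 1/28800; 3j²(6 1 5; 1 -1 0) = Δ·Π!·Σ² = 7/286  (sign -1)
I_A²/I_B² = (5/78)/(7/286) = 55/21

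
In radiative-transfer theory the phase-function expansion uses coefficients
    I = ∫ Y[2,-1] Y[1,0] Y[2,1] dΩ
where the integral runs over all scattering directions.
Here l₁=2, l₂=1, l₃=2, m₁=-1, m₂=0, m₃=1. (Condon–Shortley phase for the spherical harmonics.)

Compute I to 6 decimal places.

0.000000

L=5 odd ⇒ parity kills the (l;000) factor ⇒ I = 0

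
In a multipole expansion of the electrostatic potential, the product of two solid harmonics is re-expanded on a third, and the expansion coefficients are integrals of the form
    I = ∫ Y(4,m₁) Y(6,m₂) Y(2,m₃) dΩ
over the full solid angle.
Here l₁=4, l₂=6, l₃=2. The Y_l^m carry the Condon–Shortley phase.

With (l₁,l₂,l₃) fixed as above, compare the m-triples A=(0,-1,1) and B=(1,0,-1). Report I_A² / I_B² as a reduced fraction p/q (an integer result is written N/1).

35/24

l's match ⇒ only the (l;m) 3-j factors differ between A and B.
A: triangle coeff Δ(4,6,2) = 1/6435; Σ_t [4,4]: t=4:+1/3456 = 1/3456; (3j)²=35/1287 [(4 6 2; 0 -1 1)], sign=-1
B: triangle coeff Δ(4,6,2) = 1/6435; Σ_t [3,3]: t=3:−1/4320 = -1/4320; (3j)²=8/429 [(4 6 2; 1 0 -1)], sign=+1
I_A²/I_B² = (35/1287)/(8/429) = 35/24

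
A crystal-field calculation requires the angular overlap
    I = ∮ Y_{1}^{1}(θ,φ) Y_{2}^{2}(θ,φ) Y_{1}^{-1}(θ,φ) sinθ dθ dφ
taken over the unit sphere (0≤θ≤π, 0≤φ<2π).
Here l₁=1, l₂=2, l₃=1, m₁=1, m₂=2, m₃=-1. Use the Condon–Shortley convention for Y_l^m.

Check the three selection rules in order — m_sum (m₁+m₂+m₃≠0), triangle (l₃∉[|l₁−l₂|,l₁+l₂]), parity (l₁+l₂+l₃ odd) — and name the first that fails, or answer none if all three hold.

Σmᵢ = 2  ✗
l₃∈[|l₁−l₂|,l₁+l₂]=[1,3], have l₃=1
Σlᵢ = 4 ⇒ even

m_sum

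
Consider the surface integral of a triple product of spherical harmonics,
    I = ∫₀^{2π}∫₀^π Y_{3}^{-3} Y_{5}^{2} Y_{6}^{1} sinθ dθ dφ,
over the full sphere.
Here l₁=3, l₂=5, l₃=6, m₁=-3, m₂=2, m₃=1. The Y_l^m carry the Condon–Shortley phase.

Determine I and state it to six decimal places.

0.145631

m-sum 0 ✓  L=14 even ✓  2≤6≤8 ✓
Π(2lᵢ+1) = 7×11×13 = 1001
triangle coeff Δ(3,5,6) = 1/675675
Σ_t [0,2]: t=0:+1/8640 t=1:−1/2304 t=2:+1/8640 = -7/34560
(3j)²=7/429 [(3 5 6; 0 0 0)], sign=-1
Σ_t [2,2]: t=2:+1/34560 = 1/34560
(3j)²=7/429 [(3 5 6; -3 2 1)], sign=-1
⇒ 4πI² = 343/1287
I = (+1)√(343/1287/(4π)) = 0.14563067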